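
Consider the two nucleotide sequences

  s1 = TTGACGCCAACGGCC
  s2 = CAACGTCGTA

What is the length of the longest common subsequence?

Taking C [8,1] → A [9,2] → A [10,3] → C [11,4] → G [12,5] → G [13,8] gives a common subsequence of length 6. Since dp[15][10] = 6, nothing longer is possible.

6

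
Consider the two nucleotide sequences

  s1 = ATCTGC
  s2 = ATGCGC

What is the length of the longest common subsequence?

Taking A at s1[1]=s2[1], T at s1[2]=s2[2], C at s1[3]=s2[4], G at s1[5]=s2[5], C at s1[6]=s2[6] gives a common subsequence of length 5. The LCS DP gives dp[6][6] = 5, so this is optimal.

5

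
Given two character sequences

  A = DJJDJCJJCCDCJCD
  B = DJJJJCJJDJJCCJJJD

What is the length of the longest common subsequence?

Taking D (A #1, B #1), then J (A #2, B #3), then J (A #3, B #4), then J (A #5, B #5), then C (A #6, B #6), then J (A #7, B #10), then J (A #8, B #11), then C (A #9, B #12), then C (A #10, B #13), then J (A #13, B #16), then D (A #15, B #17) gives a common subsequence of length 11. dp[15][17] = 11 confirms this is the maximum.

11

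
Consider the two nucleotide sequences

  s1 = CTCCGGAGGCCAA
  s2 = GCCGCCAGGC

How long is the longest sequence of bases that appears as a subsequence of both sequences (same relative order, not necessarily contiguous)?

Let dp[i][j] be the LCS length of the first i bases of s1 and the first j bases of s2. dp[i][j] = dp[i-1][j-1]+1 when the i-th and j-th bases match, else max(dp[i-1][j], dp[i][j-1]).
    ·  G  C  C  G  C  C  A  G  G  C
 ·  0  0  0  0  0  0  0  0  0  0  0
 C  0  0  1  1  1  1  1  1  1  1  1
 T  0  0  1  1  1  1  1  1  1  1  1
 C  0  0  1  2  2  2  2  2  2  2  2
 C  0  0  1  2  2  3  3  3  3  3  3
 G  0  1  1  2  3  3  3  3  4  4  4
 G  0  1  1  2  3  3  3  3  4  5  5
 A  0  1  1  2  3  3  3  4  4  5  5
 G  0  1  1  2  3  3  3  4  5  5  5
 G  0  1  1  2  3  3  3  4  5  6  6
 C  0  1  2  2  3  4  4  4  5  6  7
 C  0  1  2  3  3  4  5  5  5  6  7
 A  0  1  2  3  3  4  5  6  6  6  7
 A  0  1  2  3  3  4  5  6  6  6  7
dp[13][10] = 7. One LCS (by backtracking along matches): CCCAGGC.

7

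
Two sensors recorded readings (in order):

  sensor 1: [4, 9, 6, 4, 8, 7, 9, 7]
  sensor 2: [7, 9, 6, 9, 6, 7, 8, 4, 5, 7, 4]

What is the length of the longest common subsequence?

One common subsequence of length 4: 9 (sensor 1 #2, sensor 2 #4); then 6 (sensor 1 #3, sensor 2 #5); then 4 (sensor 1 #4, sensor 2 #8); then 7 (sensor 1 #6, sensor 2 #10), and the DP table's final entry dp[8][11] is also 4, so no common subsequence is longer.

4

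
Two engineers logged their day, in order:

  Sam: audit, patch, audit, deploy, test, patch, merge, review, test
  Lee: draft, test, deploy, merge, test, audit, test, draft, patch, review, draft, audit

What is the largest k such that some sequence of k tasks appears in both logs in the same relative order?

Pick audit [3,6], then test [5,7], then patch [6,9], then review [8,10]; all 4 tasks appear in both, in order. Since dp[9][12] = 4, nothing longer is possible.

4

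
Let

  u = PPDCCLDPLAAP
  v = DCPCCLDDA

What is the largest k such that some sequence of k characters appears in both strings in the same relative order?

Pick P (u #2, v #3) → C (u #4, v #4) → C (u #5, v #5) → L (u #6, v #6) → D (u #7, v #8) → A (u #11, v #9); all 6 characters appear in both, in order. dp[12][9] = 6 confirms this is the maximum.

6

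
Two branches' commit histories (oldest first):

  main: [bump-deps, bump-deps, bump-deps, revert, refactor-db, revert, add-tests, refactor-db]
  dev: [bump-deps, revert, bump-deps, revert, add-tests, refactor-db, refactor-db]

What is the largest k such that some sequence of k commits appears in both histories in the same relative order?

Match bump-deps (main #1, dev #1); then bump-deps (main #3, dev #3); then revert (main #4, dev #4); then refactor-db (main #5, dev #6); then refactor-db (main #8, dev #7) — 5 commits in the same relative order in both, and the DP table's final entry dp[8][7] is also 5, so no common subsequence is longer.

5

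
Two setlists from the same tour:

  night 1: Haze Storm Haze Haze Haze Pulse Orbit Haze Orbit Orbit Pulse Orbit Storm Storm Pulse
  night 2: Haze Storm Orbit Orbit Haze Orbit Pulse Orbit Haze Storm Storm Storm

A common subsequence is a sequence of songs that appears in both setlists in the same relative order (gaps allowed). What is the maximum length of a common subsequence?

One common subsequence of length 9: Haze [1,1], then Storm [2,2], then Orbit [7,4], then Haze [8,5], then Orbit [10,6], then Pulse [11,7], then Orbit [12,8], then Storm [13,11], then Storm [14,12]. dp[15][12] = 9 confirms this is the maximum.

9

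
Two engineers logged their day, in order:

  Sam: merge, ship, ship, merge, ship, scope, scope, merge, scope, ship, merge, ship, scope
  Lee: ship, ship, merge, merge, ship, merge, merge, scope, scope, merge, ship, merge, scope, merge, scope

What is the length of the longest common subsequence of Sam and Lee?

10

Pick ship at Sam[2]=Lee[1], ship at Sam[3]=Lee[2], merge at Sam[4]=Lee[4], ship at Sam[5]=Lee[5], scope at Sam[6]=Lee[8], scope at Sam[7]=Lee[9], merge at Sam[8]=Lee[12], scope at Sam[9]=Lee[13], merge at Sam[11]=Lee[14], scope at Sam[13]=Lee[15]; all 10 tasks appear in both, in order. dp[13][15] = 10 confirms this is the maximum.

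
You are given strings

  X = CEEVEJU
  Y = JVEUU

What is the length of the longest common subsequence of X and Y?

3

Let dp[i][j] be the LCS length of the first i characters of X and the first j characters of Y. dp[i][j] = dp[i-1][j-1]+1 when the i-th and j-th characters match, else max(dp[i-1][j], dp[i][j-1]).
    ·  J  V  E  U  U
 ·  0  0  0  0  0  0
 C  0  0  0  0  0  0
 E  0  0  0  1  1  1
 E  0  0  0  1  1  1
 V  0  0  1  1  1  1
 E  0  0  1  2  2  2
 J  0  1  1  2  2  2
 U  0  1  1  2  3  3
dp[7][5] = 3. One LCS (by backtracking along matches): VEU.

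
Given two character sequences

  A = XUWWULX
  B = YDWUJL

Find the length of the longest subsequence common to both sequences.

Pick W at A[4]=B[3], U at A[5]=B[4], L at A[6]=B[6]; all 3 characters appear in both, in order. Since dp[7][6] = 3, nothing longer is possible.

3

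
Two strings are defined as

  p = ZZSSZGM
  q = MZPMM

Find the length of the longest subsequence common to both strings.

Let dp[i][j] be the LCS length of the first i characters of p and the first j characters of q. dp[i][j] = dp[i-1][j-1]+1 when the i-th and j-th characters match, else max(dp[i-1][j], dp[i][j-1]).
    ·  M  Z  P  M  M
 ·  0  0  0  0  0  0
 Z  0  0  1  1  1  1
 Z  0  0  1  1  1  1
 S  0  0  1  1  1  1
 S  0  0  1  1  1  1
 Z  0  0  1  1  1  1
 G  0  0  1  1  1  1
 M  0  1  1  1  2  2
dp[7][5] = 2. One LCS (by backtracking along matches): ZM.

2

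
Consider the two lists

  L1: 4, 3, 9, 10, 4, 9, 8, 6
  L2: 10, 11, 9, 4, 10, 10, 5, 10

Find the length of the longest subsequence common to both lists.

2

Pick 4 (L1 #1, L2 #4); then 10 (L1 #4, L2 #8); all 2 values appear in both, in order. dp[8][8] = 2 confirms this is the maximum.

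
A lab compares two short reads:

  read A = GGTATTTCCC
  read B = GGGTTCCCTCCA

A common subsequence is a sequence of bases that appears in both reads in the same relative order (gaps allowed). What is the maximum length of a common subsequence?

7

Let dp[i][j] be the LCS length of the first i bases of read A and the first j bases of read B. dp[i][j] = dp[i-1][j-1]+1 when the i-th and j-th bases match, else max(dp[i-1][j], dp[i][j-1]).
    ·  G  G  G  T  T  C  C  C  T  C  C  A
 ·  0  0  0  0  0  0  0  0  0  0  0  0  0
 G  0  1  1  1  1  1  1  1  1  1  1  1  1
 G  0  1  2  2  2  2  2  2  2  2  2  2  2
 T  0  1  2  2  3  3  3  3  3  3  3  3  3
 A  0  1  2  2  3  3  3  3  3  3  3  3  4
 T  0  1  2  2  3  4  4  4  4  4  4  4  4
 T  0  1  2  2  3  4  4  4  4  5  5  5  5
 T  0  1  2  2  3  4  4  4  4  5  5  5  5
 C  0  1  2  2  3  4  5  5  5  5  6  6  6
 C  0  1  2  2  3  4  5  6  6  6  6  7  7
 C  0  1  2  2  3  4  5  6  7  7  7  7  7
dp[10][12] = 7. One LCS (by backtracking along matches): GGTTTCC.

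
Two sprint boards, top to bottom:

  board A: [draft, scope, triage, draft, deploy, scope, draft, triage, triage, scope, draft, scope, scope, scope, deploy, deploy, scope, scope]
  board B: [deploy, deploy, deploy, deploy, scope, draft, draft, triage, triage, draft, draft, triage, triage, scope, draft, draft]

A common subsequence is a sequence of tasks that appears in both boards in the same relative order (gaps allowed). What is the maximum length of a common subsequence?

8

Match draft (board A #1, board B #7), triage (board A #3, board B #9), draft (board A #4, board B #10), draft (board A #7, board B #11), triage (board A #8, board B #12), triage (board A #9, board B #13), scope (board A #10, board B #14), draft (board A #11, board B #16) — 8 tasks in the same relative order in both. Since dp[18][16] = 8, nothing longer is possible.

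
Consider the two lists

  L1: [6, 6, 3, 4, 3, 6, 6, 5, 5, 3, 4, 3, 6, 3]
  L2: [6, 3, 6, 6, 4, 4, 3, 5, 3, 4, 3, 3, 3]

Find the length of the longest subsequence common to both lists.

Taking 6 at L1[1]=L2[3], 6 at L1[2]=L2[4], 4 at L1[4]=L2[6], 3 at L1[5]=L2[7], 5 at L1[9]=L2[8], 3 at L1[10]=L2[9], 4 at L1[11]=L2[10], 3 at L1[12]=L2[12], 3 at L1[14]=L2[13] gives a common subsequence of length 9. dp[14][13] = 9 confirms this is the maximum.

9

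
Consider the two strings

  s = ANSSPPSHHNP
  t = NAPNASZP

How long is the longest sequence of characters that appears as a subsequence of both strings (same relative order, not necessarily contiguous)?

4

One common subsequence of length 4: A [1,2]; then N [2,4]; then S [3,6]; then P [11,8]. Since dp[11][8] = 4, nothing longer is possible.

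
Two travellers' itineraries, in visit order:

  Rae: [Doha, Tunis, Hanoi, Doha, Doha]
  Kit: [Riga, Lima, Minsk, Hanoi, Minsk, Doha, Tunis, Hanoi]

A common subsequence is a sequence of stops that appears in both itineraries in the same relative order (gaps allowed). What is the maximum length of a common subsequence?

3

Taking Doha (Rae #1, Kit #6); then Tunis (Rae #2, Kit #7); then Hanoi (Rae #3, Kit #8) gives a common subsequence of length 3. dp[5][8] = 3 confirms this is the maximum.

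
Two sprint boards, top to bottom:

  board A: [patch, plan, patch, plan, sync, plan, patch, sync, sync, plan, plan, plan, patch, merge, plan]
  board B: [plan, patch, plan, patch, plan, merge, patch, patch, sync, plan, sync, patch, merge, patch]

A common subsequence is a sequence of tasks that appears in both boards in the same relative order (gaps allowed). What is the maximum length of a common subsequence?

Match patch at board A[1]=board B[2], plan at board A[2]=board B[3], patch at board A[3]=board B[4], plan at board A[4]=board B[5], sync at board A[5]=board B[9], plan at board A[6]=board B[10], sync at board A[9]=board B[11], patch at board A[13]=board B[12], merge at board A[14]=board B[13] — 9 tasks in the same relative order in both. Since dp[15][14] = 9, nothing longer is possible.

9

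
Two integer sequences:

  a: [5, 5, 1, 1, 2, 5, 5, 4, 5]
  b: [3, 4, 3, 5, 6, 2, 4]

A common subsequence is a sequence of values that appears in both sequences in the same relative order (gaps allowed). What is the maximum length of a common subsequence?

3

Let dp[i][j] be the LCS length of the first i values of a and the first j values of b. dp[i][j] = dp[i-1][j-1]+1 when the i-th and j-th values match, else max(dp[i-1][j], dp[i][j-1]).
    ·  3  4  3  5  6  2  4
 ·  0  0  0  0  0  0  0  0
 5  0  0  0  0  1  1  1  1
 5  0  0  0  0  1  1  1  1
 1  0  0  0  0  1  1  1  1
 1  0  0  0  0  1  1  1  1
 2  0  0  0  0  1  1  2  2
 5  0  0  0  0  1  1  2  2
 5  0  0  0  0  1  1  2  2
 4  0  0  1  1  1  1  2  3
 5  0  0  1  1  2  2  2  3
dp[9][7] = 3. One LCS (by backtracking along matches): 5, 2, 4.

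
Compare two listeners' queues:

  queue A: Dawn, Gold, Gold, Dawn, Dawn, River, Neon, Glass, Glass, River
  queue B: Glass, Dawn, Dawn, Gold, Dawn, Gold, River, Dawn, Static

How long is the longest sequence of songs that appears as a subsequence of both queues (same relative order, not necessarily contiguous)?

Pick Dawn at queue A[1]=queue B[3], Gold at queue A[2]=queue B[4], Gold at queue A[3]=queue B[6], Dawn at queue A[4]=queue B[8]; all 4 songs appear in both, in order. dp[10][9] = 4 confirms this is the maximum.

4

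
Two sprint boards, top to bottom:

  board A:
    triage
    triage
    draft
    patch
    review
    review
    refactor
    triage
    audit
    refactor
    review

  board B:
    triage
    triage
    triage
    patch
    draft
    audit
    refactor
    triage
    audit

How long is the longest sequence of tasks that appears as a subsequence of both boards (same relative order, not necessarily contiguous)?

Match triage (board A #1, board B #2) → triage (board A #2, board B #3) → draft (board A #3, board B #5) → refactor (board A #7, board B #7) → triage (board A #8, board B #8) → audit (board A #9, board B #9) — 6 tasks in the same relative order in both, and the DP table's final entry dp[11][9] is also 6, so no common subsequence is longer.

6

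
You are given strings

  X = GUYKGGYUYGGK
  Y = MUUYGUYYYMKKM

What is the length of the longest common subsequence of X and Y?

Pick G (X #1, Y #5); then U (X #2, Y #6); then Y (X #3, Y #7); then Y (X #7, Y #8); then Y (X #9, Y #9); then K (X #12, Y #12); all 6 characters appear in both, in order. dp[12][13] = 6 confirms this is the maximum.

6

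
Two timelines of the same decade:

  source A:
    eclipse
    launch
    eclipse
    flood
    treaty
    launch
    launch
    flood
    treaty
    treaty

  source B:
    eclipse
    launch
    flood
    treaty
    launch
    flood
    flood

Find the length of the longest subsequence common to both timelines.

Taking eclipse at source A[1]=source B[1]; then launch at source A[2]=source B[2]; then flood at source A[4]=source B[3]; then treaty at source A[5]=source B[4]; then launch at source A[6]=source B[5]; then flood at source A[8]=source B[7] gives a common subsequence of length 6. dp[10][7] = 6 confirms this is the maximum.

6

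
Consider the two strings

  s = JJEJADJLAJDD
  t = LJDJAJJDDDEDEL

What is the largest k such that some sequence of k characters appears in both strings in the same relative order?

Match J at s[1]=t[2], J at s[4]=t[4], A at s[5]=t[5], J at s[7]=t[6], J at s[10]=t[7], D at s[11]=t[10], D at s[12]=t[12] — 7 characters in the same relative order in both. Since dp[12][14] = 7, nothing longer is possible.

7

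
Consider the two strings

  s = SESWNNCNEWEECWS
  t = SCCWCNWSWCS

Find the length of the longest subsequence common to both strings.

Taking S (s #1, t #1), W (s #4, t #4), C (s #7, t #5), N (s #8, t #6), W (s #10, t #9), C (s #13, t #10), S (s #15, t #11) gives a common subsequence of length 7, and the DP table's final entry dp[15][11] is also 7, so no common subsequence is longer.

7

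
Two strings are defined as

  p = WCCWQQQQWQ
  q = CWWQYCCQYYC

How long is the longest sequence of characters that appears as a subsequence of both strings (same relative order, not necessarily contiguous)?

4

One common subsequence of length 4: W at p[1]=q[3], C at p[2]=q[6], C at p[3]=q[7], Q at p[5]=q[8], and the DP table's final entry dp[10][11] is also 4, so no common subsequence is longer.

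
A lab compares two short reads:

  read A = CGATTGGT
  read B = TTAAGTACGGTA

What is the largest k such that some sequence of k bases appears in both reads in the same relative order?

Let dp[i][j] be the LCS length of the first i bases of read A and the first j bases of read B. dp[i][j] = dp[i-1][j-1]+1 when the i-th and j-th bases match, else max(dp[i-1][j], dp[i][j-1]).
    ·  T  T  A  A  G  T  A  C  G  G  T  A
 ·  0  0  0  0  0  0  0  0  0  0  0  0  0
 C  0  0  0  0  0  0  0  0  1  1  1  1  1
 G  0  0  0  0  0  1  1  1  1  2  2  2  2
 A  0  0  0  1  1  1  1  2  2  2  2  2  3
 T  0  1  1  1  1  1  2  2  2  2  2  3  3
 T  0  1  2  2  2  2  2  2  2  2  2  3  3
 G  0  1  2  2  2  3  3  3  3  3  3  3  3
 G  0  1  2  2  2  3  3  3  3  4  4  4  4
 T  0  1  2  2  2  3  4  4  4  4  4  5  5
dp[8][12] = 5. One LCS (by backtracking along matches): GAGGT.

5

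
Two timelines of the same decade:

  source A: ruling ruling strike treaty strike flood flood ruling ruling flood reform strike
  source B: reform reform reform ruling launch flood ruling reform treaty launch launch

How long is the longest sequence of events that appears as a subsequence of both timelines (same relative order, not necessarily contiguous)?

4

One common subsequence of length 4: ruling at source A[1]=source B[4], then flood at source A[7]=source B[6], then ruling at source A[9]=source B[7], then reform at source A[11]=source B[8]. dp[12][11] = 4 confirms this is the maximum.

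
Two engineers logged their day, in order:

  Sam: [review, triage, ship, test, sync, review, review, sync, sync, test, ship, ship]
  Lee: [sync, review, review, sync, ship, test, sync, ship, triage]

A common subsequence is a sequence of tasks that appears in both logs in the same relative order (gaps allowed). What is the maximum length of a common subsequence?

6

Match sync [5,1], then review [6,2], then review [7,3], then sync [8,4], then sync [9,7], then ship [11,8] — 6 tasks in the same relative order in both. The LCS DP gives dp[12][9] = 6, so this is optimal.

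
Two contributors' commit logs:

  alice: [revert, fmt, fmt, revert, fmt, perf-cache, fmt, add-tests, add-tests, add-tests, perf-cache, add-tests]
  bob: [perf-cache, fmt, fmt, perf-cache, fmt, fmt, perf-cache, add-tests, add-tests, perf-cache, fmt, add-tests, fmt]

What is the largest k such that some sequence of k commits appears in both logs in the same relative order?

8

One common subsequence of length 8: fmt [2,3], fmt [3,5], fmt [5,6], perf-cache [6,7], add-tests [9,8], add-tests [10,9], perf-cache [11,10], add-tests [12,12]. Since dp[12][13] = 8, nothing longer is possible.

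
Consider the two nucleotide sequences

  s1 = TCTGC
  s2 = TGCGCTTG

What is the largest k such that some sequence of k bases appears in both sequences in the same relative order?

Match T (s1 #1, s2 #1), then C (s1 #2, s2 #5), then T (s1 #3, s2 #7), then G (s1 #4, s2 #8) — 4 bases in the same relative order in both. dp[5][8] = 4 confirms this is the maximum.

4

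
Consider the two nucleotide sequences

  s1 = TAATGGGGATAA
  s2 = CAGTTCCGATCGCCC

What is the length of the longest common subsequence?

5

Match T (s1 #1, s2 #4) → T (s1 #4, s2 #5) → G (s1 #8, s2 #8) → A (s1 #9, s2 #9) → T (s1 #10, s2 #10) — 5 bases in the same relative order in both. The LCS DP gives dp[12][15] = 5, so this is optimal.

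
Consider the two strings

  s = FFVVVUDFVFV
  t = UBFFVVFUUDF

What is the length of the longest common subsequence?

7

Let dp[i][j] be the LCS length of the first i characters of s and the first j characters of t. dp[i][j] = dp[i-1][j-1]+1 when the i-th and j-th characters match, else max(dp[i-1][j], dp[i][j-1]).
    ·  U  B  F  F  V  V  F  U  U  D  F
 ·  0  0  0  0  0  0  0  0  0  0  0  0
 F  0  0  0  1  1  1  1  1  1  1  1  1
 F  0  0  0  1  2  2  2  2  2  2  2  2
 V  0  0  0  1  2  3  3  3  3  3  3  3
 V  0  0  0  1  2  3  4  4  4  4  4  4
 V  0  0  0  1  2  3  4  4  4  4  4  4
 U  0  1  1  1  2  3  4  4  5  5  5  5
 D  0  1  1  1  2  3  4  4  5  5  6  6
 F  0  1  1  2  2  3  4  5  5  5  6  7
 V  0  1  1  2  2  3  4  5  5  5  6  7
 F  0  1  1  2  3  3  4  5  5  5  6  7
 V  0  1  1  2  3  4  4  5  5  5  6  7
dp[11][11] = 7. One LCS (by backtracking along matches): FFVVUDF.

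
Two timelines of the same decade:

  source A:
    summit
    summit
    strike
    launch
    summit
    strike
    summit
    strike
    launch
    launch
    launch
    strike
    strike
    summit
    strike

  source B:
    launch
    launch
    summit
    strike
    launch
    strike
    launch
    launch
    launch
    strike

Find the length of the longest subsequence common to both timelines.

8

One common subsequence of length 8: summit (source A #2, source B #3), then strike (source A #3, source B #4), then launch (source A #4, source B #5), then strike (source A #8, source B #6), then launch (source A #9, source B #7), then launch (source A #10, source B #8), then launch (source A #11, source B #9), then strike (source A #15, source B #10). The LCS DP gives dp[15][10] = 8, so this is optimal.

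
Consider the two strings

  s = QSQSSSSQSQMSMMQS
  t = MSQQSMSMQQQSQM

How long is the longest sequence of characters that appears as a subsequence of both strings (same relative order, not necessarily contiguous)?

9

Match S [2,2], Q [3,3], Q [8,4], S [9,5], M [11,6], S [12,7], M [13,8], Q [15,11], S [16,12] — 9 characters in the same relative order in both. dp[16][14] = 9 confirms this is the maximum.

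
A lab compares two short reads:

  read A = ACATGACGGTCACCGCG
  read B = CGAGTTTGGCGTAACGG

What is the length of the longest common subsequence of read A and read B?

11

Match C at read A[2]=read B[1] → A at read A[3]=read B[3] → T at read A[4]=read B[7] → G at read A[5]=read B[9] → C at read A[7]=read B[10] → G at read A[9]=read B[11] → T at read A[10]=read B[12] → A at read A[12]=read B[14] → C at read A[14]=read B[15] → G at read A[15]=read B[16] → G at read A[17]=read B[17] — 11 bases in the same relative order in both. Since dp[17][17] = 11, nothing longer is possible.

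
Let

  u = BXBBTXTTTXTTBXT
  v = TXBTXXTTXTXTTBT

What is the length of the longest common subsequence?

Taking X at u[2]=v[2], B at u[4]=v[3], T at u[5]=v[4], X at u[6]=v[6], T at u[7]=v[7], T at u[8]=v[8], T at u[9]=v[10], X at u[10]=v[11], T at u[11]=v[12], T at u[12]=v[13], B at u[13]=v[14], T at u[15]=v[15] gives a common subsequence of length 12. The LCS DP gives dp[15][15] = 12, so this is optimal.

12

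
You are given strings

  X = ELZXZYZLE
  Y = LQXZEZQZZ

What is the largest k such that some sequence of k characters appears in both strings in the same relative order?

4

Taking E (X #1, Y #5); then Z (X #3, Y #6); then Z (X #5, Y #8); then Z (X #7, Y #9) gives a common subsequence of length 4, and the DP table's final entry dp[9][9] is also 4, so no common subsequence is longer.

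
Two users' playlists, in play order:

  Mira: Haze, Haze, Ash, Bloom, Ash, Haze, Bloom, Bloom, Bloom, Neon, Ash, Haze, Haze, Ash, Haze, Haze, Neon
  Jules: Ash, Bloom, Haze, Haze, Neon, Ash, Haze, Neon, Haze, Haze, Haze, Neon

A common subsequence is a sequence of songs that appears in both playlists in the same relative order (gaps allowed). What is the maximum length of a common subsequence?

10

Match Ash at Mira[3]=Jules[1], then Bloom at Mira[4]=Jules[2], then Haze at Mira[6]=Jules[4], then Neon at Mira[10]=Jules[5], then Ash at Mira[11]=Jules[6], then Haze at Mira[12]=Jules[7], then Haze at Mira[13]=Jules[9], then Haze at Mira[15]=Jules[10], then Haze at Mira[16]=Jules[11], then Neon at Mira[17]=Jules[12] — 10 songs in the same relative order in both. The LCS DP gives dp[17][12] = 10, so this is optimal.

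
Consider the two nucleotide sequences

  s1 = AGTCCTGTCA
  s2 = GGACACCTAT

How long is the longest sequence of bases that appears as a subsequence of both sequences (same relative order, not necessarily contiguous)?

Let dp[i][j] be the LCS length of the first i bases of s1 and the first j bases of s2. dp[i][j] = dp[i-1][j-1]+1 when the i-th and j-th bases match, else max(dp[i-1][j], dp[i][j-1]).
    ·  G  G  A  C  A  C  C  T  A  T
 ·  0  0  0  0  0  0  0  0  0  0  0
 A  0  0  0  1  1  1  1  1  1  1  1
 G  0  1  1  1  1  1  1  1  1  1  1
 T  0  1  1  1  1  1  1  1  2  2  2
 C  0  1  1  1  2  2  2  2  2  2  2
 C  0  1  1  1  2  2  3  3  3  3  3
 T  0  1  1  1  2  2  3  3  4  4  4
 G  0  1  2  2  2  2  3  3  4  4  4
 T  0  1  2  2  2  2  3  3  4  4  5
 C  0  1  2  2  3  3  3  4  4  4  5
 A  0  1  2  3  3  4  4  4  4  5  5
dp[10][10] = 5. One LCS (by backtracking along matches): ACCTT.

5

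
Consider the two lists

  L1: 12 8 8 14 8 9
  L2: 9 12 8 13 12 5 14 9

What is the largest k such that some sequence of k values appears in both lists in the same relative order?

4

Let dp[i][j] be the LCS length of the first i values of L1 and the first j values of L2. dp[i][j] = dp[i-1][j-1]+1 when the i-th and j-th values match, else max(dp[i-1][j], dp[i][j-1]).
    ·  9 12  8 13 12  5 14  9
 ·  0  0  0  0  0  0  0  0  0
12  0  0  1  1  1  1  1  1  1
 8  0  0  1  2  2  2  2  2  2
 8  0  0  1  2  2  2  2  2  2
14  0  0  1  2  2  2  2  3  3
 8  0  0  1  2  2  2  2  3  3
 9  0  1  1  2  2  2  2  3  4
dp[6][8] = 4. One LCS (by backtracking along matches): 12, 8, 14, 9.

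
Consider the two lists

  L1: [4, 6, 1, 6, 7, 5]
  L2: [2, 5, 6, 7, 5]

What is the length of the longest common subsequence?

Taking 6 (L1 #4, L2 #3); then 7 (L1 #5, L2 #4); then 5 (L1 #6, L2 #5) gives a common subsequence of length 3. Since dp[6][5] = 3, nothing longer is possible.

3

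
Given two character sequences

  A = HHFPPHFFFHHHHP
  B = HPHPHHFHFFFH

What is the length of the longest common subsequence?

One common subsequence of length 8: H (A #1, B #5); then H (A #2, B #6); then F (A #3, B #7); then H (A #6, B #8); then F (A #7, B #9); then F (A #8, B #10); then F (A #9, B #11); then H (A #13, B #12), and the DP table's final entry dp[14][12] is also 8, so no common subsequence is longer.

8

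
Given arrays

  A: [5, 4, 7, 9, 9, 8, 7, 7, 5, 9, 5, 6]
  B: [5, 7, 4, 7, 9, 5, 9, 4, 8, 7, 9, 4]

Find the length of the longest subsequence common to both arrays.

Let dp[i][j] be the LCS length of the first i values of A and the first j values of B. dp[i][j] = dp[i-1][j-1]+1 when the i-th and j-th values match, else max(dp[i-1][j], dp[i][j-1]).
    ·  5  7  4  7  9  5  9  4  8  7  9  4
 ·  0  0  0  0  0  0  0  0  0  0  0  0  0
 5  0  1  1  1  1  1  1  1  1  1  1  1  1
 4  0  1  1  2  2  2  2  2  2  2  2  2  2
 7  0  1  2  2  3  3  3  3  3  3  3  3  3
 9  0  1  2  2  3  4  4  4  4  4  4  4  4
 9  0  1  2  2  3  4  4  5  5  5  5  5  5
 8  0  1  2  2  3  4  4  5  5  6  6  6  6
 7  0  1  2  2  3  4  4  5  5  6  7  7  7
 7  0  1  2  2  3  4  4  5  5  6  7  7  7
 5  0  1  2  2  3  4  5  5  5  6  7  7  7
 9  0  1  2  2  3  4  5  6  6  6  7  8  8
 5  0  1  2  2  3  4  5  6  6  6  7  8  8
 6  0  1  2  2  3  4  5  6  6  6  7  8  8
dp[12][12] = 8. One LCS (by backtracking along matches): 5, 4, 7, 9, 9, 8, 7, 9.

8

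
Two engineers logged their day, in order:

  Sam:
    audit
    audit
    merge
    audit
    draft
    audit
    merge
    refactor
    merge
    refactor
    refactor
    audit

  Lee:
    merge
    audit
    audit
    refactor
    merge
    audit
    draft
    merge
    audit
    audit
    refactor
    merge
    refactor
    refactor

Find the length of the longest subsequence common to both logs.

One common subsequence of length 10: audit [1,2], then audit [2,3], then merge [3,5], then audit [4,6], then draft [5,7], then audit [6,10], then refactor [8,11], then merge [9,12], then refactor [10,13], then refactor [11,14]. dp[12][14] = 10 confirms this is the maximum.

10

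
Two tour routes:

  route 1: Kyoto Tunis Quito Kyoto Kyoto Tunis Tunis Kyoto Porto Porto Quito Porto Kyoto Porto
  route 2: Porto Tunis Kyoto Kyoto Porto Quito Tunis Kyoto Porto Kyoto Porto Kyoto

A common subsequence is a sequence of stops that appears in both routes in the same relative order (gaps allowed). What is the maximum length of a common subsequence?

8

One common subsequence of length 8: Tunis at route 1[2]=route 2[2], then Kyoto at route 1[4]=route 2[3], then Kyoto at route 1[5]=route 2[4], then Tunis at route 1[7]=route 2[7], then Kyoto at route 1[8]=route 2[8], then Porto at route 1[9]=route 2[9], then Porto at route 1[12]=route 2[11], then Kyoto at route 1[13]=route 2[12], and the DP table's final entry dp[14][12] is also 8, so no common subsequence is longer.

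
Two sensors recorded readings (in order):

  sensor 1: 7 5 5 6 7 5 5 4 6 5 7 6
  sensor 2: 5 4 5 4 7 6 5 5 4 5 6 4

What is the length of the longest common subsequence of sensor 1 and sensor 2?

Taking 5 [2,1]; then 5 [3,3]; then 6 [4,6]; then 5 [6,7]; then 5 [7,8]; then 4 [8,9]; then 5 [10,10]; then 6 [12,11] gives a common subsequence of length 8, and the DP table's final entry dp[12][12] is also 8, so no common subsequence is longer.

8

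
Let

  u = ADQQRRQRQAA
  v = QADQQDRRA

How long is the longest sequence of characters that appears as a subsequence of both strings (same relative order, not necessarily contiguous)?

7

Match A (u #1, v #2), then D (u #2, v #3), then Q (u #3, v #4), then Q (u #4, v #5), then R (u #6, v #7), then R (u #8, v #8), then A (u #11, v #9) — 7 characters in the same relative order in both. Since dp[11][9] = 7, nothing longer is possible.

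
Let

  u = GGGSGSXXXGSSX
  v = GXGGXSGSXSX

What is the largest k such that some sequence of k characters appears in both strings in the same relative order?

9

One common subsequence of length 9: G [1,1]; then G [2,3]; then G [3,4]; then S [4,6]; then G [5,7]; then S [6,8]; then X [9,9]; then S [12,10]; then X [13,11], and the DP table's final entry dp[13][11] is also 9, so no common subsequence is longer.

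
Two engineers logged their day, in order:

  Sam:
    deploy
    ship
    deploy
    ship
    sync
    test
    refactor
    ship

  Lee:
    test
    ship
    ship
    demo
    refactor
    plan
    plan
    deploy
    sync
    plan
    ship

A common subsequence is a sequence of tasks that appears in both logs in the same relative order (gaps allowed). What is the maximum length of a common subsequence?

4

Match ship at Sam[2]=Lee[3], deploy at Sam[3]=Lee[8], sync at Sam[5]=Lee[9], ship at Sam[8]=Lee[11] — 4 tasks in the same relative order in both. dp[8][11] = 4 confirms this is the maximum.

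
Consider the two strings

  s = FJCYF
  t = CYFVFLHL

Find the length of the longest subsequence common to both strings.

3

Let dp[i][j] be the LCS length of the first i characters of s and the first j characters of t. dp[i][j] = dp[i-1][j-1]+1 when the i-th and j-th characters match, else max(dp[i-1][j], dp[i][j-1]).
    ·  C  Y  F  V  F  L  H  L
 ·  0  0  0  0  0  0  0  0  0
 F  0  0  0  1  1  1  1  1  1
 J  0  0  0  1  1  1  1  1  1
 C  0  1  1  1  1  1  1  1  1
 Y  0  1  2  2  2  2  2  2  2
 F  0  1  2  3  3  3  3  3  3
dp[5][8] = 3. One LCS (by backtracking along matches): CYF.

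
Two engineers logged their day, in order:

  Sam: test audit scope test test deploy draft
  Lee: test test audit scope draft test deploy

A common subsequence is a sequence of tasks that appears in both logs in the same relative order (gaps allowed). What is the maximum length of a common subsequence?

Match test [1,2]; then audit [2,3]; then scope [3,4]; then test [5,6]; then deploy [6,7] — 5 tasks in the same relative order in both, and the DP table's final entry dp[7][7] is also 5, so no common subsequence is longer.

5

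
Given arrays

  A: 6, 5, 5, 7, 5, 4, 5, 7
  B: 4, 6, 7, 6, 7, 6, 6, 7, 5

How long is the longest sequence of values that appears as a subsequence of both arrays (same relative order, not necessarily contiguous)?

Let dp[i][j] be the LCS length of the first i values of A and the first j values of B. dp[i][j] = dp[i-1][j-1]+1 when the i-th and j-th values match, else max(dp[i-1][j], dp[i][j-1]).
    ·  4  6  7  6  7  6  6  7  5
 ·  0  0  0  0  0  0  0  0  0  0
 6  0  0  1  1  1  1  1  1  1  1
 5  0  0  1  1  1  1  1  1  1  2
 5  0  0  1  1  1  1  1  1  1  2
 7  0  0  1  2  2  2  2  2  2  2
 5  0  0  1  2  2  2  2  2  2  3
 4  0  1  1  2  2  2  2  2  2  3
 5  0  1  1  2  2  2  2  2  2  3
 7  0  1  1  2  2  3  3  3  3  3
dp[8][9] = 3. One LCS (by backtracking along matches): 6, 7, 5.

3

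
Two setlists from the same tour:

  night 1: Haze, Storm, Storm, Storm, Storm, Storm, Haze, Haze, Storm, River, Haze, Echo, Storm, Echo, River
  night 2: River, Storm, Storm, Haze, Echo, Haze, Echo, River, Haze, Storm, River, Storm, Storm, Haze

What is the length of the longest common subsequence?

Match Storm [5,2], then Storm [6,3], then Haze [7,4], then Haze [8,6], then River [10,8], then Haze [11,9], then Storm [13,10], then River [15,11] — 8 songs in the same relative order in both, and the DP table's final entry dp[15][14] is also 8, so no common subsequence is longer.

8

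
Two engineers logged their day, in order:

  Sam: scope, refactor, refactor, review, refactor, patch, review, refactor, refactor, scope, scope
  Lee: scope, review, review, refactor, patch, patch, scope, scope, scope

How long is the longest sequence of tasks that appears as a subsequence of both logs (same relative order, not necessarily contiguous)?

6

Taking scope at Sam[1]=Lee[1], then review at Sam[4]=Lee[3], then refactor at Sam[5]=Lee[4], then patch at Sam[6]=Lee[6], then scope at Sam[10]=Lee[8], then scope at Sam[11]=Lee[9] gives a common subsequence of length 6. Since dp[11][9] = 6, nothing longer is possible.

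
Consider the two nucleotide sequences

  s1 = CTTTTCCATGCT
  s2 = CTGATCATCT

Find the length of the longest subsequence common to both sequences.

8

Let dp[i][j] be the LCS length of the first i bases of s1 and the first j bases of s2. dp[i][j] = dp[i-1][j-1]+1 when the i-th and j-th bases match, else max(dp[i-1][j], dp[i][j-1]).
    ·  C  T  G  A  T  C  A  T  C  T
 ·  0  0  0  0  0  0  0  0  0  0  0
 C  0  1  1  1  1  1  1  1  1  1  1
 T  0  1  2  2  2  2  2  2  2  2  2
 T  0  1  2  2  2  3  3  3  3  3  3
 T  0  1  2  2  2  3  3  3  4  4  4
 T  0  1  2  2  2  3  3  3  4  4  5
 C  0  1  2  2  2  3  4  4  4  5  5
 C  0  1  2  2  2  3  4  4  4  5  5
 A  0  1  2  2  3  3  4  5  5  5  5
 T  0  1  2  2  3  4  4  5  6  6  6
 G  0  1  2  3  3  4  4  5  6  6  6
 C  0  1  2  3  3  4  5  5  6  7  7
 T  0  1  2  3  3  4  5  5  6  7  8
dp[12][10] = 8. One LCS (by backtracking along matches): CTTCATCT.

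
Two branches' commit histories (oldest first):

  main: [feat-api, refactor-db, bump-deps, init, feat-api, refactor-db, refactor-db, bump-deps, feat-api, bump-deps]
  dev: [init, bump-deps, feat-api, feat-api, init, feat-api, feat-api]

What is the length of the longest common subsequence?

Taking feat-api (main #1, dev #4); then init (main #4, dev #5); then feat-api (main #5, dev #6); then feat-api (main #9, dev #7) gives a common subsequence of length 4, and the DP table's final entry dp[10][7] is also 4, so no common subsequence is longer.

4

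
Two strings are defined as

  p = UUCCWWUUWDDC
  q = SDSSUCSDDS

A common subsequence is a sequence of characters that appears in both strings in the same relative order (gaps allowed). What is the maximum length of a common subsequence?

4

Let dp[i][j] be the LCS length of the first i characters of p and the first j characters of q. dp[i][j] = dp[i-1][j-1]+1 when the i-th and j-th characters match, else max(dp[i-1][j], dp[i][j-1]).
    ·  S  D  S  S  U  C  S  D  D  S
 ·  0  0  0  0  0  0  0  0  0  0  0
 U  0  0  0  0  0  1  1  1  1  1  1
 U  0  0  0  0  0  1  1  1  1  1  1
 C  0  0  0  0  0  1  2  2  2  2  2
 C  0  0  0  0  0  1  2  2  2  2  2
 W  0  0  0  0  0  1  2  2  2  2  2
 W  0  0  0  0  0  1  2  2  2  2  2
 U  0  0  0  0  0  1  2  2  2  2  2
 U  0  0  0  0  0  1  2  2  2  2  2
 W  0  0  0  0  0  1  2  2  2  2  2
 D  0  0  1  1  1  1  2  2  3  3  3
 D  0  0  1  1  1  1  2  2  3  4  4
 C  0  0  1  1  1  1  2  2  3  4  4
dp[12][10] = 4. One LCS (by backtracking along matches): UCDD.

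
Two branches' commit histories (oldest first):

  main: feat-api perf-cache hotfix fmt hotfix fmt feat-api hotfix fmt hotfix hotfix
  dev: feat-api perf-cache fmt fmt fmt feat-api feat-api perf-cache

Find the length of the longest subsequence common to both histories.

One common subsequence of length 5: feat-api [1,1] → perf-cache [2,2] → fmt [4,4] → fmt [6,5] → feat-api [7,7]. dp[11][8] = 5 confirms this is the maximum.

5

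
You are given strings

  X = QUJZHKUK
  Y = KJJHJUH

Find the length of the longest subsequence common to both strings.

3

Let dp[i][j] be the LCS length of the first i characters of X and the first j characters of Y. dp[i][j] = dp[i-1][j-1]+1 when the i-th and j-th characters match, else max(dp[i-1][j], dp[i][j-1]).
    ·  K  J  J  H  J  U  H
 ·  0  0  0  0  0  0  0  0
 Q  0  0  0  0  0  0  0  0
 U  0  0  0  0  0  0  1  1
 J  0  0  1  1  1  1  1  1
 Z  0  0  1  1  1  1  1  1
 H  0  0  1  1  2  2  2  2
 K  0  1  1  1  2  2  2  2
 U  0  1  1  1  2  2  3  3
 K  0  1  1  1  2  2  3  3
dp[8][7] = 3. One LCS (by backtracking along matches): JHU.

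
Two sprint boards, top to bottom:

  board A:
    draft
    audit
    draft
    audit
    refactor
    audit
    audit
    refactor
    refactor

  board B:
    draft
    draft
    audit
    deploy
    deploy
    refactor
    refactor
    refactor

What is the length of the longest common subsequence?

6

Taking draft at board A[1]=board B[1], then draft at board A[3]=board B[2], then audit at board A[4]=board B[3], then refactor at board A[5]=board B[6], then refactor at board A[8]=board B[7], then refactor at board A[9]=board B[8] gives a common subsequence of length 6, and the DP table's final entry dp[9][8] is also 6, so no common subsequence is longer.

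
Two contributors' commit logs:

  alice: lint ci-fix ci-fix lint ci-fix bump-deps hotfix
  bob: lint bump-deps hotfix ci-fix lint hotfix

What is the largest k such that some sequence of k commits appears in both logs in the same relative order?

4

Match lint (alice #1, bob #1), then ci-fix (alice #3, bob #4), then lint (alice #4, bob #5), then hotfix (alice #7, bob #6) — 4 commits in the same relative order in both. dp[7][6] = 4 confirms this is the maximum.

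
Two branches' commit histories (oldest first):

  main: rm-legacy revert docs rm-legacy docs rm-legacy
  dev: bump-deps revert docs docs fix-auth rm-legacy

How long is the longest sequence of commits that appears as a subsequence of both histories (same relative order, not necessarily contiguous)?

One common subsequence of length 4: revert (main #2, dev #2), then docs (main #3, dev #3), then docs (main #5, dev #4), then rm-legacy (main #6, dev #6), and the DP table's final entry dp[6][6] is also 4, so no common subsequence is longer.

4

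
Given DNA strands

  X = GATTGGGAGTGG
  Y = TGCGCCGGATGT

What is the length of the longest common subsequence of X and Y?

7

Let dp[i][j] be the LCS length of the first i bases of X and the first j bases of Y. dp[i][j] = dp[i-1][j-1]+1 when the i-th and j-th bases match, else max(dp[i-1][j], dp[i][j-1]).
    ·  T  G  C  G  C  C  G  G  A  T  G  T
 ·  0  0  0  0  0  0  0  0  0  0  0  0  0
 G  0  0  1  1  1  1  1  1  1  1  1  1  1
 A  0  0  1  1  1  1  1  1  1  2  2  2  2
 T  0  1  1  1  1  1  1  1  1  2  3  3  3
 T  0  1  1  1  1  1  1  1  1  2  3  3  4
 G  0  1  2  2  2  2  2  2  2  2  3  4  4
 G  0  1  2  2  3  3  3  3  3  3  3  4  4
 G  0  1  2  2  3  3  3  4  4  4  4  4  4
 A  0  1  2  2  3  3  3  4  4  5  5  5  5
 G  0  1  2  2  3  3  3  4  5  5  5  6  6
 T  0  1  2  2  3  3  3  4  5  5  6  6  7
 G  0  1  2  2  3  3  3  4  5  5  6  7  7
 G  0  1  2  2  3  3  3  4  5  5  6  7  7
dp[12][12] = 7. One LCS (by backtracking along matches): GGGGAGT.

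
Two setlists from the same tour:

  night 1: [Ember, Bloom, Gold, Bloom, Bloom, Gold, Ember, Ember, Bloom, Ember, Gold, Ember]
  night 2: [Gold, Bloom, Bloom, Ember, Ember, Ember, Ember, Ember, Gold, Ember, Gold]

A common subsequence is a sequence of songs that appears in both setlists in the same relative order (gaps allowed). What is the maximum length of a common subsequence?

Match Gold (night 1 #3, night 2 #1), then Bloom (night 1 #4, night 2 #2), then Bloom (night 1 #5, night 2 #3), then Ember (night 1 #7, night 2 #6), then Ember (night 1 #8, night 2 #7), then Ember (night 1 #10, night 2 #8), then Gold (night 1 #11, night 2 #9), then Ember (night 1 #12, night 2 #10) — 8 songs in the same relative order in both. dp[12][11] = 8 confirms this is the maximum.

8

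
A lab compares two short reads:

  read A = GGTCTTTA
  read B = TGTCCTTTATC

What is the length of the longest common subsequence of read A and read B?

Taking G (read A #2, read B #2), then T (read A #3, read B #3), then C (read A #4, read B #5), then T (read A #5, read B #6), then T (read A #6, read B #7), then T (read A #7, read B #8), then A (read A #8, read B #9) gives a common subsequence of length 7. Since dp[8][11] = 7, nothing longer is possible.

7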